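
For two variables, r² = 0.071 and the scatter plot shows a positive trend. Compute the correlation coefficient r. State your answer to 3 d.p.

0.266

|r| = √0.071 = 0.266
The association is positive, so r = 0.266.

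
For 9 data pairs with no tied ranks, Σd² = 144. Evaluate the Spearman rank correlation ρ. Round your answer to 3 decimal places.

ρ = 1 − 6Σd² / [n(n²−1)] = 1 − 6×144 / (9×80)
  = 1 − 864/720 = 1 − 1.2000 ≈ -0.200

-0.200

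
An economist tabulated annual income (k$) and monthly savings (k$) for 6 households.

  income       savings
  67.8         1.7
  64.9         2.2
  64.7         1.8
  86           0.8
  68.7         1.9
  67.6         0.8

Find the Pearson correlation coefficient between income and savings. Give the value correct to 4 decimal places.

-0.6574

n = 6, Σx = 419.7, Σy = 9.2, Σx² = 29680.39, Σy² = 15.86, Σxy = 627.91
nΣxy − ΣxΣy = 3767.46 − 3861.24 = -93.78
nΣx² − (Σx)² = 178082.34 − 176148.09 = 1934.25; nΣy² − (Σy)² = 95.16 − 84.64 = 10.52
r = -93.78 / √(1934.25 × 10.52) = -93.78 / 142.6475 ≈ -0.6574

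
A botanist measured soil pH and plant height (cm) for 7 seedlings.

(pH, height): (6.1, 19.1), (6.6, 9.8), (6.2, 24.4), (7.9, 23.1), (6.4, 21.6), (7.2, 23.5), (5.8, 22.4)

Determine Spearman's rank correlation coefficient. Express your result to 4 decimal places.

Rank pH: 2, 5, 3, 7, 4, 6, 1
Rank height: 2, 1, 7, 5, 3, 6, 4
d = rank(pH) − rank(height): 0, 4, -4, 2, 1, 0, -3; Σd² = 46
ρ = 1 − 6Σd² / [n(n²−1)] = 1 − 6×46 / (7×48) = 1 − 276/336 ≈ 0.1786

0.1786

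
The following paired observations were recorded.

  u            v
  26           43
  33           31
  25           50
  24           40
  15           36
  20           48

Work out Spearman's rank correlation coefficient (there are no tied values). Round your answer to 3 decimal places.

-0.143

Rank u: 5, 6, 4, 3, 1, 2
Rank v: 4, 1, 6, 3, 2, 5
d = rank(u) − rank(v): 1, 5, -2, 0, -1, -3; Σd² = 40
ρ = 1 − 6Σd² / [n(n²−1)] = 1 − 6×40 / (6×35) = 1 − 240/210 ≈ -0.143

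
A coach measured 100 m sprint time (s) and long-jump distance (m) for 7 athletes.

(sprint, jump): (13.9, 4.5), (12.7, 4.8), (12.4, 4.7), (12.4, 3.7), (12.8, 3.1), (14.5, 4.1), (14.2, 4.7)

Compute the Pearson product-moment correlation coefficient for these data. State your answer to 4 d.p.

n = 7, Σx = 92.9, Σy = 29.6, Σx² = 1237.75, Σy² = 127.58, Σxy = 393.54
nΣxy − ΣxΣy = 2754.78 − 2749.84 = 4.94
nΣx² − (Σx)² = 8664.25 − 8630.41 = 33.84; nΣy² − (Σy)² = 893.06 − 876.16 = 16.9
r = 4.94 / √(33.84 × 16.9) = 4.94 / 23.9143 ≈ 0.2066

0.2066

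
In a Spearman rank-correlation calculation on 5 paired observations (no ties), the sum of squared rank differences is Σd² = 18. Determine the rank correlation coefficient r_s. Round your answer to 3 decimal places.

ρ = 1 − 6Σd² / [n(n²−1)] = 1 − 6×18 / (5×24)
  = 1 − 108/120 = 1 − 0.9000 ≈ 0.100

0.100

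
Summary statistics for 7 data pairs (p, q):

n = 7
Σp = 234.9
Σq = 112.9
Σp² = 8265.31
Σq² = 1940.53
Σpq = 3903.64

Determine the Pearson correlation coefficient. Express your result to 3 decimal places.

0.538

r = (nΣpq − ΣpΣq) / √[(nΣp² − (Σp)²)(nΣq² − (Σq)²)]
Numerator: 7×3903.64 − 234.9×112.9 = 805.27
Denominator: √[(57857.17 − 55178.01)(13583.71 − 12746.41)] = √[2679.16 × 837.3] = 1497.7519
r = 805.27 / 1497.7519 ≈ 0.538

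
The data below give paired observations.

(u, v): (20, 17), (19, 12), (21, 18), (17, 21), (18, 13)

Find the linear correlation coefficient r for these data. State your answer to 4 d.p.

-0.0854

n = 5, Σu = 95, Σv = 81, Σu² = 1815, Σv² = 1367, Σuv = 1537
nΣuv − ΣuΣv = 7685 − 7695 = -10
nΣu² − (Σu)² = 9075 − 9025 = 50; nΣv² − (Σv)² = 6835 − 6561 = 274
r = -10 / √(50 × 274) = -10 / 117.0470 ≈ -0.0854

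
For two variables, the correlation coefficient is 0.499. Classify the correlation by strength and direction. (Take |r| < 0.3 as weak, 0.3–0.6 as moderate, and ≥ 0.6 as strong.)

moderate positive

r = 0.499 > 0 so the relationship is positive.
|r| = 0.499, which falls in the moderate range.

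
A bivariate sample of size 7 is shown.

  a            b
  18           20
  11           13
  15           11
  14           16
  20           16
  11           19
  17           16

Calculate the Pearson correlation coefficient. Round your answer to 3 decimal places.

n = 7, Σa = 106, Σb = 111, Σa² = 1676, Σb² = 1819, Σab = 1693
nΣab − ΣaΣb = 11851 − 11766 = 85
nΣa² − (Σa)² = 11732 − 11236 = 496; nΣb² − (Σb)² = 12733 − 12321 = 412
r = 85 / √(496 × 412) = 85 / 452.0531 ≈ 0.188

0.188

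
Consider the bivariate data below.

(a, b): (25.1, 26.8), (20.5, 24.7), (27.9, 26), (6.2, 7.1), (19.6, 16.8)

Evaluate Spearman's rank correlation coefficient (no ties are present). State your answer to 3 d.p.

Rank a: 4, 3, 5, 1, 2
Rank b: 5, 3, 4, 1, 2
d = rank(a) − rank(b): -1, 0, 1, 0, 0; Σd² = 2
ρ = 1 − 6Σd² / [n(n²−1)] = 1 − 6×2 / (5×24) = 1 − 12/120 ≈ 0.900

0.900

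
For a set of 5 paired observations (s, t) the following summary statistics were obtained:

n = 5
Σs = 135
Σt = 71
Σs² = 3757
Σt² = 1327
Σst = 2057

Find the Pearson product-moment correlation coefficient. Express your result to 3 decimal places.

r = (nΣst − ΣsΣt) / √[(nΣs² − (Σs)²)(nΣt² − (Σt)²)]
Numerator: 5×2057 − 135×71 = 700
Denominator: √[(18785 − 18225)(6635 − 5041)] = √[560 × 1594] = 944.7963
r = 700 / 944.7963 ≈ 0.741

0.741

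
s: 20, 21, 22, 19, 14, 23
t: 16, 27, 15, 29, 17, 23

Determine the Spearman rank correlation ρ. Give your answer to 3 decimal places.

-0.200

Rank s: 3, 4, 5, 2, 1, 6
Rank t: 2, 5, 1, 6, 3, 4
d = rank(s) − rank(t): 1, -1, 4, -4, -2, 2; Σd² = 42
ρ = 1 − 6Σd² / [n(n²−1)] = 1 − 6×42 / (6×35) = 1 − 252/210 ≈ -0.200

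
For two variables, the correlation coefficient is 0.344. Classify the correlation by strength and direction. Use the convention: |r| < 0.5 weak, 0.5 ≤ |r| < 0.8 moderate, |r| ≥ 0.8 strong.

r = 0.344 > 0 so the relationship is positive.
|r| = 0.344, which falls in the weak range.

weak positive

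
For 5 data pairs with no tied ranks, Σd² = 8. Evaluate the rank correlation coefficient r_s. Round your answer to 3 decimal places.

ρ = 1 − 6Σd² / [n(n²−1)] = 1 − 6×8 / (5×24)
  = 1 − 48/120 = 1 − 0.4000 ≈ 0.600

0.600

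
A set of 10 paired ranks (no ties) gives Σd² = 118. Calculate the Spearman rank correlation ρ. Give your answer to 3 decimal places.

ρ = 1 − 6Σd² / [n(n²−1)] = 1 − 6×118 / (10×99)
  = 1 − 708/990 = 1 − 0.7152 ≈ 0.285

0.285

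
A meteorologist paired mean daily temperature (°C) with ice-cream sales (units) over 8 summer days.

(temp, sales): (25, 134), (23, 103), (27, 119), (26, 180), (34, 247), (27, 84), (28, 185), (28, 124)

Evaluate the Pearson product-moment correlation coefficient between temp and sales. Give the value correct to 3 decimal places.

0.741

n = 8, Σx = 218, Σy = 1176, Σx² = 6012, Σy² = 192792, Σxy = 32930
nΣxy − ΣxΣy = 263440 − 256368 = 7072
nΣx² − (Σx)² = 48096 − 47524 = 572; nΣy² − (Σy)² = 1542336 − 1382976 = 159360
r = 7072 / √(572 × 159360) = 7072 / 9547.4562 ≈ 0.741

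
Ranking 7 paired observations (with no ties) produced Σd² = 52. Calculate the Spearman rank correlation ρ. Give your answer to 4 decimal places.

0.0714

ρ = 1 − 6Σd² / [n(n²−1)] = 1 − 6×52 / (7×48)
  = 1 − 312/336 = 1 − 0.92857 ≈ 0.0714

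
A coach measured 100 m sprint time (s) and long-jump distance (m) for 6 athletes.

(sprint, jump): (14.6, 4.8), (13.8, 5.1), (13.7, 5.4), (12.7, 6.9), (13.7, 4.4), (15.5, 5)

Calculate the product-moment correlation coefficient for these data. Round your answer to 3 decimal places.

-0.619

n = 6, Σx = 84, Σy = 31.6, Σx² = 1180.52, Σy² = 170.18, Σxy = 439.85
nΣxy − ΣxΣy = 2639.1 − 2654.4 = -15.3
nΣx² − (Σx)² = 7083.12 − 7056 = 27.12; nΣy² − (Σy)² = 1021.08 − 998.56 = 22.52
r = -15.3 / √(27.12 × 22.52) = -15.3 / 24.7132 ≈ -0.619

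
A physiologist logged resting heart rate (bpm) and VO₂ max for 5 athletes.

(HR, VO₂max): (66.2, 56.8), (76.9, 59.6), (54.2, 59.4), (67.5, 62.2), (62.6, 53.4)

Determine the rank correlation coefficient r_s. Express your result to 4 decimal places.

0.6000

Rank HR: 3, 5, 1, 4, 2
Rank VO₂max: 2, 4, 3, 5, 1
d = rank(HR) − rank(VO₂max): 1, 1, -2, -1, 1; Σd² = 8
ρ = 1 − 6Σd² / [n(n²−1)] = 1 − 6×8 / (5×24) = 1 − 48/120 ≈ 0.6000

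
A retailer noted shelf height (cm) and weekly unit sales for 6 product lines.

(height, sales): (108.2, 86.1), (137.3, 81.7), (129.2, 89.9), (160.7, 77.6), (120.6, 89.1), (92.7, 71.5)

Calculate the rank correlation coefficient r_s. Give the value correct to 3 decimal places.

Rank height: 2, 5, 4, 6, 3, 1
Rank sales: 4, 3, 6, 2, 5, 1
d = rank(height) − rank(sales): -2, 2, -2, 4, -2, 0; Σd² = 32
ρ = 1 − 6Σd² / [n(n²−1)] = 1 − 6×32 / (6×35) = 1 − 192/210 ≈ 0.086

0.086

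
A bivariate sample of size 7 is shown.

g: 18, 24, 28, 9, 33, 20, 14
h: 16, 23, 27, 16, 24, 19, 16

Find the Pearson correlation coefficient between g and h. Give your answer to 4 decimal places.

n = 7, Σg = 146, Σh = 141, Σg² = 3450, Σh² = 2963, Σgh = 3136
nΣgh − ΣgΣh = 21952 − 20586 = 1366
nΣg² − (Σg)² = 24150 − 21316 = 2834; nΣh² − (Σh)² = 20741 − 19881 = 860
r = 1366 / √(2834 × 860) = 1366 / 1561.1662 ≈ 0.8750

0.8750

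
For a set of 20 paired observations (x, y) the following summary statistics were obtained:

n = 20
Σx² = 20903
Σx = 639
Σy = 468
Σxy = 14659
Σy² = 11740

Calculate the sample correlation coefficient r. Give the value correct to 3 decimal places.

r = (nΣxy − ΣxΣy) / √[(nΣx² − (Σx)²)(nΣy² − (Σy)²)]
Numerator: 20×14659 − 639×468 = -5872
Denominator: √[(418060 − 408321)(234800 − 219024)] = √[9739 × 15776] = 12395.2597
r = -5872 / 12395.2597 ≈ -0.474

-0.474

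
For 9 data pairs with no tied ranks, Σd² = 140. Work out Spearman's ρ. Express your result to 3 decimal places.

ρ = 1 − 6Σd² / [n(n²−1)] = 1 − 6×140 / (9×80)
  = 1 − 840/720 = 1 − 1.1667 ≈ -0.167

-0.167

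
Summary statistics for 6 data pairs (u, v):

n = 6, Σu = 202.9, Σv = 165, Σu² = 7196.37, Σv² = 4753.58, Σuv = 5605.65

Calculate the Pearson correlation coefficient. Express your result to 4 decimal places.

r = (nΣuv − ΣuΣv) / √[(nΣu² − (Σu)²)(nΣv² − (Σv)²)]
Numerator: 6×5605.65 − 202.9×165 = 155.4
Denominator: √[(43178.22 − 41168.41)(28521.48 − 27225)] = √[2009.81 × 1296.48] = 1614.2114
r = 155.4 / 1614.2114 ≈ 0.0963

0.0963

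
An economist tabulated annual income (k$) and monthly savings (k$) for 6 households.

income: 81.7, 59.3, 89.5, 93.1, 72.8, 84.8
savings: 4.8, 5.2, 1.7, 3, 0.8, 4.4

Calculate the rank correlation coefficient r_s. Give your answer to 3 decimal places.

Rank income: 3, 1, 5, 6, 2, 4
Rank savings: 5, 6, 2, 3, 1, 4
d = rank(income) − rank(savings): -2, -5, 3, 3, 1, 0; Σd² = 48
ρ = 1 − 6Σd² / [n(n²−1)] = 1 − 6×48 / (6×35) = 1 − 288/210 ≈ -0.371

-0.371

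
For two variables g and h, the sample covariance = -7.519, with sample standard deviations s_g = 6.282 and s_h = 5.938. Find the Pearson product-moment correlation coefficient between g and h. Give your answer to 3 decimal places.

-0.202

r = Cov(g,h) / (s_g · s_h) = -7.519 / (6.282 × 5.938)
  = -7.519 / 37.3025 ≈ -0.202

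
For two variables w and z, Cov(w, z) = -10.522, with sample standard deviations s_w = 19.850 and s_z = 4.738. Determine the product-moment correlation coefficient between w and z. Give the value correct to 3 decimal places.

r = Cov(w,z) / (s_w · s_z) = -10.522 / (19.850 × 4.738)
  = -10.522 / 94.0493 ≈ -0.112

-0.112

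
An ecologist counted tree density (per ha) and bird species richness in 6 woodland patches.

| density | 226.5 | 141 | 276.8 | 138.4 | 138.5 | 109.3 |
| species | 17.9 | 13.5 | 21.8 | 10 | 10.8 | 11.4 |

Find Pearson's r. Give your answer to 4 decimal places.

n = 6, Σx = 1030.5, Σy = 85.4, Σx² = 198084.79, Σy² = 1324.5, Σxy = 16117.91
nΣxy − ΣxΣy = 96707.46 − 88004.7 = 8702.76
nΣx² − (Σx)² = 1188508.74 − 1061930.25 = 126578.49; nΣy² − (Σy)² = 7947 − 7293.16 = 653.84
r = 8702.76 / √(126578.49 × 653.84) = 8702.76 / 9097.3666 ≈ 0.9566

0.9566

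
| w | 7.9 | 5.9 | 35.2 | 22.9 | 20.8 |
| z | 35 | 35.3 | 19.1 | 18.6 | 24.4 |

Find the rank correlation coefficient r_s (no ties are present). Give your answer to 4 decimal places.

Rank w: 2, 1, 5, 4, 3
Rank z: 4, 5, 2, 1, 3
d = rank(w) − rank(z): -2, -4, 3, 3, 0; Σd² = 38
ρ = 1 − 6Σd² / [n(n²−1)] = 1 − 6×38 / (5×24) = 1 − 228/120 ≈ -0.9000

-0.9000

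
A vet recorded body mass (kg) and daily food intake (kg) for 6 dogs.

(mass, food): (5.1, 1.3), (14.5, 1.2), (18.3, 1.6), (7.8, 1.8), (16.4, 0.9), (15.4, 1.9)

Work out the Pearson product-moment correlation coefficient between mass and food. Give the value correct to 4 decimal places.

n = 6, Σx = 77.5, Σy = 8.7, Σx² = 1138.11, Σy² = 13.35, Σxy = 111.37
nΣxy − ΣxΣy = 668.22 − 674.25 = -6.03
nΣx² − (Σx)² = 6828.66 − 6006.25 = 822.41; nΣy² − (Σy)² = 80.1 − 75.69 = 4.41
r = -6.03 / √(822.41 × 4.41) = -6.03 / 60.2232 ≈ -0.1001

-0.1001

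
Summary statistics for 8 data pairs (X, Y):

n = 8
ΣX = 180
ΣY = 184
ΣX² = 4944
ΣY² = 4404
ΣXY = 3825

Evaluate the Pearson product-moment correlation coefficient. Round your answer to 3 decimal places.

-0.803

r = (nΣXY − ΣXΣY) / √[(nΣX² − (ΣX)²)(nΣY² − (ΣY)²)]
Numerator: 8×3825 − 180×184 = -2520
Denominator: √[(39552 − 32400)(35232 − 33856)] = √[7152 × 1376] = 3137.0610
r = -2520 / 3137.0610 ≈ -0.803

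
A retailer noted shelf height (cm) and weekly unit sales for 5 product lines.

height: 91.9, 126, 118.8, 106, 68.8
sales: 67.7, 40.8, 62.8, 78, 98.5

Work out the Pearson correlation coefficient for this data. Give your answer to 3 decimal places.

n = 5, Σx = 511.5, Σy = 347.8, Σx² = 54404.49, Σy² = 25978.02, Σxy = 33867.87
nΣxy − ΣxΣy = 169339.35 − 177899.7 = -8560.35
nΣx² − (Σx)² = 272022.45 − 261632.25 = 10390.2; nΣy² − (Σy)² = 129890.1 − 120964.84 = 8925.26
r = -8560.35 / √(10390.2 × 8925.26) = -8560.35 / 9629.9136 ≈ -0.889

-0.889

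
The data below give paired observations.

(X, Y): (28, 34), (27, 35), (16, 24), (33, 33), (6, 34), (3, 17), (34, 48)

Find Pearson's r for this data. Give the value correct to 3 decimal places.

0.719

n = 7, ΣX = 147, ΣY = 225, ΣX² = 4059, ΣY² = 7795, ΣXY = 5257
nΣXY − ΣXΣY = 36799 − 33075 = 3724
nΣX² − (ΣX)² = 28413 − 21609 = 6804; nΣY² − (ΣY)² = 54565 − 50625 = 3940
r = 3724 / √(6804 × 3940) = 3724 / 5177.6211 ≈ 0.719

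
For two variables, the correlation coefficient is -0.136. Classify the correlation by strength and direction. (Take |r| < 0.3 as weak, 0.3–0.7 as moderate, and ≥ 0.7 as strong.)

r = -0.136 < 0 so the relationship is negative.
|r| = 0.136, which falls in the weak range.

weak negative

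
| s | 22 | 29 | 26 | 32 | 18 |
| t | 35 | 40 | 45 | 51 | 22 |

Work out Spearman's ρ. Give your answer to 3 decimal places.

Rank s: 2, 4, 3, 5, 1
Rank t: 2, 3, 4, 5, 1
d = rank(s) − rank(t): 0, 1, -1, 0, 0; Σd² = 2
ρ = 1 − 6Σd² / [n(n²−1)] = 1 − 6×2 / (5×24) = 1 − 12/120 ≈ 0.900

0.900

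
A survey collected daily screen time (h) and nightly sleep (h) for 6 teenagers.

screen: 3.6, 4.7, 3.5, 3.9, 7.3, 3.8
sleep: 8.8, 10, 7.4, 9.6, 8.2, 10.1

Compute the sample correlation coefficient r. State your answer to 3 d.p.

-0.177

n = 6, Σx = 26.8, Σy = 54.1, Σx² = 130.24, Σy² = 493.61, Σxy = 240.26
nΣxy − ΣxΣy = 1441.56 − 1449.88 = -8.32
nΣx² − (Σx)² = 781.44 − 718.24 = 63.2; nΣy² − (Σy)² = 2961.66 − 2926.81 = 34.85
r = -8.32 / √(63.2 × 34.85) = -8.32 / 46.9310 ≈ -0.177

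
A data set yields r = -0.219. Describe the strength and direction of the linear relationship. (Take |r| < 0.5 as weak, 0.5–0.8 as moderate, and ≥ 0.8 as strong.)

weak negative

r = -0.219 < 0 so the relationship is negative.
|r| = 0.219, which falls in the weak range.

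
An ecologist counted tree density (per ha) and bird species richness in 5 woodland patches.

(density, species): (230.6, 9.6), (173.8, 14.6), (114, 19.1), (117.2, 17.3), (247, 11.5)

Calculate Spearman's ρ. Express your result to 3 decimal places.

-0.900

Rank density: 4, 3, 1, 2, 5
Rank species: 1, 3, 5, 4, 2
d = rank(density) − rank(species): 3, 0, -4, -2, 3; Σd² = 38
ρ = 1 − 6Σd² / [n(n²−1)] = 1 − 6×38 / (5×24) = 1 − 228/120 ≈ -0.900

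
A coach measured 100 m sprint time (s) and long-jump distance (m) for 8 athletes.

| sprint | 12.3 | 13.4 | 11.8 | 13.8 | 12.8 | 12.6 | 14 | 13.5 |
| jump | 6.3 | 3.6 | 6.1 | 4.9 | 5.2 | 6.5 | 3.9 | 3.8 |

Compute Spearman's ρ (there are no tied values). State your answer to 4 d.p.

-0.6905

Rank sprint: 2, 5, 1, 7, 4, 3, 8, 6
Rank jump: 7, 1, 6, 4, 5, 8, 3, 2
d = rank(sprint) − rank(jump): -5, 4, -5, 3, -1, -5, 5, 4; Σd² = 142
ρ = 1 − 6Σd² / [n(n²−1)] = 1 − 6×142 / (8×63) = 1 − 852/504 ≈ -0.6905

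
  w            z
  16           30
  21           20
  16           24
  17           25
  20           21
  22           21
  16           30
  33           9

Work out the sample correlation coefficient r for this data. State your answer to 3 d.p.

n = 8, Σw = 161, Σz = 180, Σw² = 3471, Σz² = 4364, Σwz = 3368
nΣwz − ΣwΣz = 26944 − 28980 = -2036
nΣw² − (Σw)² = 27768 − 25921 = 1847; nΣz² − (Σz)² = 34912 − 32400 = 2512
r = -2036 / √(1847 × 2512) = -2036 / 2153.9879 ≈ -0.945

-0.945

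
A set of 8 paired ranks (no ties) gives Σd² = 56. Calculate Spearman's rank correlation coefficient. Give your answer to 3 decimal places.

0.333

ρ = 1 − 6Σd² / [n(n²−1)] = 1 − 6×56 / (8×63)
  = 1 − 336/504 = 1 − 0.6667 ≈ 0.333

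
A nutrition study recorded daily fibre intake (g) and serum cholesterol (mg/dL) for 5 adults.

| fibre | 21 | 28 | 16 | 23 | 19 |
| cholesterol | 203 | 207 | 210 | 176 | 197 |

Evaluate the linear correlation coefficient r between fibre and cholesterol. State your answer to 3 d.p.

n = 5, Σx = 107, Σy = 993, Σx² = 2371, Σy² = 197943, Σxy = 21210
nΣxy − ΣxΣy = 106050 − 106251 = -201
nΣx² − (Σx)² = 11855 − 11449 = 406; nΣy² − (Σy)² = 989715 − 986049 = 3666
r = -201 / √(406 × 3666) = -201 / 1219.9984 ≈ -0.165

-0.165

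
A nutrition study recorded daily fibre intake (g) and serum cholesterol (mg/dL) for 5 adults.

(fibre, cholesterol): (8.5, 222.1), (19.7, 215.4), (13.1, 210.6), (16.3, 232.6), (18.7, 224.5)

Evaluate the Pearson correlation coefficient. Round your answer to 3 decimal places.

0.092

n = 5, Σx = 76.3, Σy = 1105.2, Σx² = 1247.33, Σy² = 244580.94, Σxy = 16879.62
nΣxy − ΣxΣy = 84398.1 − 84326.76 = 71.34
nΣx² − (Σx)² = 6236.65 − 5821.69 = 414.96; nΣy² − (Σy)² = 1222904.7 − 1221467.04 = 1437.66
r = 71.34 / √(414.96 × 1437.66) = 71.34 / 772.3803 ≈ 0.092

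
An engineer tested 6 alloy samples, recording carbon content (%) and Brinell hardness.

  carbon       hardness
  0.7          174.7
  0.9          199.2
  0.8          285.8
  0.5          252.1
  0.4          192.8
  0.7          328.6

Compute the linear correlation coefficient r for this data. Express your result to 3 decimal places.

n = 6, Σx = 4, Σy = 1433.2, Σx² = 2.84, Σy² = 360586.58, Σxy = 963.4
nΣxy − ΣxΣy = 5780.4 − 5732.8 = 47.6
nΣx² − (Σx)² = 17.04 − 16 = 1.04; nΣy² − (Σy)² = 2163519.48 − 2054062.24 = 109457.24
r = 47.6 / √(1.04 × 109457.24) = 47.6 / 337.3952 ≈ 0.141

0.141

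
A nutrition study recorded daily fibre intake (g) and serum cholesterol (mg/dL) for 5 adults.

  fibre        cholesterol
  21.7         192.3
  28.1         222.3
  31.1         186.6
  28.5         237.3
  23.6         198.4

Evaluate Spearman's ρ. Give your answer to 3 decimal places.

Rank fibre: 1, 3, 5, 4, 2
Rank cholesterol: 2, 4, 1, 5, 3
d = rank(fibre) − rank(cholesterol): -1, -1, 4, -1, -1; Σd² = 20
ρ = 1 − 6Σd² / [n(n²−1)] = 1 − 6×20 / (5×24) = 1 − 120/120 ≈ 0.000

0.000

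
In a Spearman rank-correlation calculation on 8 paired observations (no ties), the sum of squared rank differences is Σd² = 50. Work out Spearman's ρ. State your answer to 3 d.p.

ρ = 1 − 6Σd² / [n(n²−1)] = 1 − 6×50 / (8×63)
  = 1 − 300/504 = 1 − 0.5952 ≈ 0.405

0.405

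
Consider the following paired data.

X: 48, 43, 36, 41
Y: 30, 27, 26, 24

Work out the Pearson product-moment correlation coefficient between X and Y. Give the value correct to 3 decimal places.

0.725

n = 4, ΣX = 168, ΣY = 107, ΣX² = 7130, ΣY² = 2881, ΣXY = 4521
nΣXY − ΣXΣY = 18084 − 17976 = 108
nΣX² − (ΣX)² = 28520 − 28224 = 296; nΣY² − (ΣY)² = 11524 − 11449 = 75
r = 108 / √(296 × 75) = 108 / 148.9966 ≈ 0.725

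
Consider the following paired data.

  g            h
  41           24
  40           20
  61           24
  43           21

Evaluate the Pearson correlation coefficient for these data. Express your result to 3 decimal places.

n = 4, Σg = 185, Σh = 89, Σg² = 8851, Σh² = 1993, Σgh = 4151
nΣgh − ΣgΣh = 16604 − 16465 = 139
nΣg² − (Σg)² = 35404 − 34225 = 1179; nΣh² − (Σh)² = 7972 − 7921 = 51
r = 139 / √(1179 × 51) = 139 / 245.2122 ≈ 0.567

0.567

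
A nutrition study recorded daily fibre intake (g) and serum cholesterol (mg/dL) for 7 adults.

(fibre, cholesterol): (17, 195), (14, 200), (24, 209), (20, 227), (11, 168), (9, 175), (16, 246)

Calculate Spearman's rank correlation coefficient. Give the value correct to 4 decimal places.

Rank fibre: 5, 3, 7, 6, 2, 1, 4
Rank cholesterol: 3, 4, 5, 6, 1, 2, 7
d = rank(fibre) − rank(cholesterol): 2, -1, 2, 0, 1, -1, -3; Σd² = 20
ρ = 1 − 6Σd² / [n(n²−1)] = 1 − 6×20 / (7×48) = 1 − 120/336 ≈ 0.6429

0.6429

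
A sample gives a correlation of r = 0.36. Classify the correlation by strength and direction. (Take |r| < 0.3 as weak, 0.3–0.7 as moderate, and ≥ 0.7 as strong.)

r = 0.36 > 0 so the relationship is positive.
|r| = 0.36, which falls in the moderate range.

moderate positive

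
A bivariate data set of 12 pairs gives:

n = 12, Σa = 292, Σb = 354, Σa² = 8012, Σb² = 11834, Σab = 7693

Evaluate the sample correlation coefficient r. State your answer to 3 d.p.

r = (nΣab − ΣaΣb) / √[(nΣa² − (Σa)²)(nΣb² − (Σb)²)]
Numerator: 12×7693 − 292×354 = -11052
Denominator: √[(96144 − 85264)(142008 − 125316)] = √[10880 × 16692] = 13476.2369
r = -11052 / 13476.2369 ≈ -0.820

-0.820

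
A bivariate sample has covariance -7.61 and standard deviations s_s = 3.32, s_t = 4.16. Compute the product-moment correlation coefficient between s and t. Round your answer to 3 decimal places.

r = Cov(s,t) / (s_s · s_t) = -7.61 / (3.32 × 4.16)
  = -7.61 / 13.8112 ≈ -0.551

-0.551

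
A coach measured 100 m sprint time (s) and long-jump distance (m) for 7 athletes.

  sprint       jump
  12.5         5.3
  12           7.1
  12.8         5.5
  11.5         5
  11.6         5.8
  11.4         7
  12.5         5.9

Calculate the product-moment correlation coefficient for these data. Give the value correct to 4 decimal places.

-0.2923

n = 7, Σx = 84.3, Σy = 41.6, Σx² = 1017.11, Σy² = 251.2, Σxy = 500.18
nΣxy − ΣxΣy = 3501.26 − 3506.88 = -5.62
nΣx² − (Σx)² = 7119.77 − 7106.49 = 13.28; nΣy² − (Σy)² = 1758.4 − 1730.56 = 27.84
r = -5.62 / √(13.28 × 27.84) = -5.62 / 19.2280 ≈ -0.2923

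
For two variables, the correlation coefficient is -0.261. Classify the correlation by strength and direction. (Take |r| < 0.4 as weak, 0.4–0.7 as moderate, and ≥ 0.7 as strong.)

weak negative

r = -0.261 < 0 so the relationship is negative.
|r| = 0.261, which falls in the weak range.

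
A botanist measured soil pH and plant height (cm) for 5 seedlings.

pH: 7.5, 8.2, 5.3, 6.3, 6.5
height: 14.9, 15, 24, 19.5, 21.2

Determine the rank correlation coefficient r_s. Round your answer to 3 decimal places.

-0.800

Rank pH: 4, 5, 1, 2, 3
Rank height: 1, 2, 5, 3, 4
d = rank(pH) − rank(height): 3, 3, -4, -1, -1; Σd² = 36
ρ = 1 − 6Σd² / [n(n²−1)] = 1 − 6×36 / (5×24) = 1 − 216/120 ≈ -0.800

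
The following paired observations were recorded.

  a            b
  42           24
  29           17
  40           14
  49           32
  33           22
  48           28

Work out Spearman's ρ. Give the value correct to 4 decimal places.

0.8286

Rank a: 4, 1, 3, 6, 2, 5
Rank b: 4, 2, 1, 6, 3, 5
d = rank(a) − rank(b): 0, -1, 2, 0, -1, 0; Σd² = 6
ρ = 1 − 6Σd² / [n(n²−1)] = 1 − 6×6 / (6×35) = 1 − 36/210 ≈ 0.8286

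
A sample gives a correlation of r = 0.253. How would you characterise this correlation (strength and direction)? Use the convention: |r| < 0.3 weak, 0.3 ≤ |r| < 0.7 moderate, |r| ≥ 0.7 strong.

weak positive

r = 0.253 > 0 so the relationship is positive.
|r| = 0.253, which falls in the weak range.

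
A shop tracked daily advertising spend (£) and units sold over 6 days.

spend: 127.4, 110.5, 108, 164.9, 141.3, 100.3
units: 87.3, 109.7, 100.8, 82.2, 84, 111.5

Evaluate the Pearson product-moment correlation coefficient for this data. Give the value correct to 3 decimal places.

n = 6, Σx = 752.4, Σy = 575.5, Σx² = 97322.8, Σy² = 56061.11, Σxy = 70737.7
nΣxy − ΣxΣy = 424426.2 − 433006.2 = -8580
nΣx² − (Σx)² = 583936.8 − 566105.76 = 17831.04; nΣy² − (Σy)² = 336366.66 − 331200.25 = 5166.41
r = -8580 / √(17831.04 × 5166.41) = -8580 / 9598.0448 ≈ -0.894

-0.894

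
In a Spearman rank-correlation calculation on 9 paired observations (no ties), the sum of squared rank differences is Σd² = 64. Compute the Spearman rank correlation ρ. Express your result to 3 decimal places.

0.467

ρ = 1 − 6Σd² / [n(n²−1)] = 1 − 6×64 / (9×80)
  = 1 − 384/720 = 1 − 0.5333 ≈ 0.467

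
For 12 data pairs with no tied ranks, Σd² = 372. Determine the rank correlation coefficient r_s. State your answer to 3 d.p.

-0.301

ρ = 1 − 6Σd² / [n(n²−1)] = 1 − 6×372 / (12×143)
  = 1 − 2232/1716 = 1 − 1.3007 ≈ -0.301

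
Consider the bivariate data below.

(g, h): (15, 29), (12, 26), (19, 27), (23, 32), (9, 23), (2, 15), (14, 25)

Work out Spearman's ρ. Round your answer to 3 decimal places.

0.929

Rank g: 5, 3, 6, 7, 2, 1, 4
Rank h: 6, 4, 5, 7, 2, 1, 3
d = rank(g) − rank(h): -1, -1, 1, 0, 0, 0, 1; Σd² = 4
ρ = 1 − 6Σd² / [n(n²−1)] = 1 − 6×4 / (7×48) = 1 − 24/336 ≈ 0.929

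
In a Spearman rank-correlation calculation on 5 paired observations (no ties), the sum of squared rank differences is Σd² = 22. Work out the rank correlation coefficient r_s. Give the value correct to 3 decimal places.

ρ = 1 − 6Σd² / [n(n²−1)] = 1 − 6×22 / (5×24)
  = 1 − 132/120 = 1 − 1.1000 ≈ -0.100

-0.100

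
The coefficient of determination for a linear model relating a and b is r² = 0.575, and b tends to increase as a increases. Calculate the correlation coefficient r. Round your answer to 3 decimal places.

0.758

|r| = √0.575 = 0.758
The association is positive, so r = 0.758.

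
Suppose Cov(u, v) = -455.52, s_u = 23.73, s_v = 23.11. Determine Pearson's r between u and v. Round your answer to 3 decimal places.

-0.831

r = Cov(u,v) / (s_u · s_v) = -455.52 / (23.73 × 23.11)
  = -455.52 / 548.4003 ≈ -0.831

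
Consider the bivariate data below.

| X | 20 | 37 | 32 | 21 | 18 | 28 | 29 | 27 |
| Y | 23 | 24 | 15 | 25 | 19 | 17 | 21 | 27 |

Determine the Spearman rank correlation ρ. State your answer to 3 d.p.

-0.167

Rank X: 2, 8, 7, 3, 1, 5, 6, 4
Rank Y: 5, 6, 1, 7, 3, 2, 4, 8
d = rank(X) − rank(Y): -3, 2, 6, -4, -2, 3, 2, -4; Σd² = 98
ρ = 1 − 6Σd² / [n(n²−1)] = 1 − 6×98 / (8×63) = 1 − 588/504 ≈ -0.167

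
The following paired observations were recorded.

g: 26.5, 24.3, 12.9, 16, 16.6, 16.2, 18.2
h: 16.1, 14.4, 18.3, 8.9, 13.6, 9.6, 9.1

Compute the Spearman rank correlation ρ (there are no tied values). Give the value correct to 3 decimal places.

Rank g: 7, 6, 1, 2, 4, 3, 5
Rank h: 6, 5, 7, 1, 4, 3, 2
d = rank(g) − rank(h): 1, 1, -6, 1, 0, 0, 3; Σd² = 48
ρ = 1 − 6Σd² / [n(n²−1)] = 1 − 6×48 / (7×48) = 1 − 288/336 ≈ 0.143

0.143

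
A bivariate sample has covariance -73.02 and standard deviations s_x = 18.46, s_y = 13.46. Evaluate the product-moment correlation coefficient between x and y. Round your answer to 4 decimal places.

r = Cov(x,y) / (s_x · s_y) = -73.02 / (18.46 × 13.46)
  = -73.02 / 248.4716 ≈ -0.2939

-0.2939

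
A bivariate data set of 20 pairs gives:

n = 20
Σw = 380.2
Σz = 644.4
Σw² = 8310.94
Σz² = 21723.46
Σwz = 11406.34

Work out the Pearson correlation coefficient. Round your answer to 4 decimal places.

-0.8269

r = (nΣwz − ΣwΣz) / √[(nΣw² − (Σw)²)(nΣz² − (Σz)²)]
Numerator: 20×11406.34 − 380.2×644.4 = -16874.08
Denominator: √[(166218.8 − 144552.04)(434469.2 − 415251.36)] = √[21666.76 × 19217.84] = 20405.5955
r = -16874.08 / 20405.5955 ≈ -0.8269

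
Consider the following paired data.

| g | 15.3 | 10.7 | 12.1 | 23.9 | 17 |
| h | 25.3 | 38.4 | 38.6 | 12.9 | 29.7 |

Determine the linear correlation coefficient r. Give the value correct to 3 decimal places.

-0.958

n = 5, Σg = 79, Σh = 144.9, Σg² = 1355.2, Σh² = 4653.11, Σgh = 2078.24
nΣgh − ΣgΣh = 10391.2 − 11447.1 = -1055.9
nΣg² − (Σg)² = 6776 − 6241 = 535; nΣh² − (Σh)² = 23265.55 − 20996.01 = 2269.54
r = -1055.9 / √(535 × 2269.54) = -1055.9 / 1101.9092 ≈ -0.958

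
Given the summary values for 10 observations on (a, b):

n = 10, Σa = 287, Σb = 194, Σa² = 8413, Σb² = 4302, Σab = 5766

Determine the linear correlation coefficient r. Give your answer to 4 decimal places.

0.6437

r = (nΣab − ΣaΣb) / √[(nΣa² − (Σa)²)(nΣb² − (Σb)²)]
Numerator: 10×5766 − 287×194 = 1982
Denominator: √[(84130 − 82369)(43020 − 37636)] = √[1761 × 5384] = 3079.1596
r = 1982 / 3079.1596 ≈ 0.6437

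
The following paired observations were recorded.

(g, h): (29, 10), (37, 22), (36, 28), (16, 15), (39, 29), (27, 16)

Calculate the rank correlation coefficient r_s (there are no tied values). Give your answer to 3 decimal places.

0.771

Rank g: 3, 5, 4, 1, 6, 2
Rank h: 1, 4, 5, 2, 6, 3
d = rank(g) − rank(h): 2, 1, -1, -1, 0, -1; Σd² = 8
ρ = 1 − 6Σd² / [n(n²−1)] = 1 − 6×8 / (6×35) = 1 − 48/210 ≈ 0.771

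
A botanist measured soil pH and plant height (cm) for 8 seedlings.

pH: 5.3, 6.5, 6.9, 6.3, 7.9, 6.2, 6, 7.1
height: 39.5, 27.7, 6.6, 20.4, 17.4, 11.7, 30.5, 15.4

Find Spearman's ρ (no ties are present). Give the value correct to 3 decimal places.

Rank pH: 1, 5, 6, 4, 8, 3, 2, 7
Rank height: 8, 6, 1, 5, 4, 2, 7, 3
d = rank(pH) − rank(height): -7, -1, 5, -1, 4, 1, -5, 4; Σd² = 134
ρ = 1 − 6Σd² / [n(n²−1)] = 1 − 6×134 / (8×63) = 1 − 804/504 ≈ -0.595

-0.595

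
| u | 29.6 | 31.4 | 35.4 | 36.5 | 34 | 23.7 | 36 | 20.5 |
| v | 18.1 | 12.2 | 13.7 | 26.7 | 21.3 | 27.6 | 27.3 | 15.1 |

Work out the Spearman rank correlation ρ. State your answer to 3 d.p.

0.167

Rank u: 3, 4, 6, 8, 5, 2, 7, 1
Rank v: 4, 1, 2, 6, 5, 8, 7, 3
d = rank(u) − rank(v): -1, 3, 4, 2, 0, -6, 0, -2; Σd² = 70
ρ = 1 − 6Σd² / [n(n²−1)] = 1 − 6×70 / (8×63) = 1 − 420/504 ≈ 0.167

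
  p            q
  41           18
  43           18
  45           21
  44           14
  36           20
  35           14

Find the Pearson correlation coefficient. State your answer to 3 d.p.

n = 6, Σp = 244, Σq = 105, Σp² = 10012, Σq² = 1881, Σpq = 4283
nΣpq − ΣpΣq = 25698 − 25620 = 78
nΣp² − (Σp)² = 60072 − 59536 = 536; nΣq² − (Σq)² = 11286 − 11025 = 261
r = 78 / √(536 × 261) = 78 / 374.0267 ≈ 0.209

0.209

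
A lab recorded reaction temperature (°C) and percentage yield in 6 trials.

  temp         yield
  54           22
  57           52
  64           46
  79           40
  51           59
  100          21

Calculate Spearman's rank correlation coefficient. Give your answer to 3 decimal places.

-0.657

Rank temp: 2, 3, 4, 5, 1, 6
Rank yield: 2, 5, 4, 3, 6, 1
d = rank(temp) − rank(yield): 0, -2, 0, 2, -5, 5; Σd² = 58
ρ = 1 − 6Σd² / [n(n²−1)] = 1 − 6×58 / (6×35) = 1 − 348/210 ≈ -0.657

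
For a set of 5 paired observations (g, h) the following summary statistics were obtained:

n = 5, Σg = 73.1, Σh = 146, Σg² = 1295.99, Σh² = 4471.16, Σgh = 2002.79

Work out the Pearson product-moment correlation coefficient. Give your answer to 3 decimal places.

r = (nΣgh − ΣgΣh) / √[(nΣg² − (Σg)²)(nΣh² − (Σh)²)]
Numerator: 5×2002.79 − 73.1×146 = -658.65
Denominator: √[(6479.95 − 5343.61)(22355.8 − 21316)] = √[1136.34 × 1039.8] = 1086.9988
r = -658.65 / 1086.9988 ≈ -0.606

-0.606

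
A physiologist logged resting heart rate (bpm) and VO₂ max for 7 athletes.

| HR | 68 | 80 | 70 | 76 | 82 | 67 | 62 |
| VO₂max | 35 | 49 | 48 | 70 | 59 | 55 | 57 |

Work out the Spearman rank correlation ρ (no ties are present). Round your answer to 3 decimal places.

0.250

Rank HR: 3, 6, 4, 5, 7, 2, 1
Rank VO₂max: 1, 3, 2, 7, 6, 4, 5
d = rank(HR) − rank(VO₂max): 2, 3, 2, -2, 1, -2, -4; Σd² = 42
ρ = 1 − 6Σd² / [n(n²−1)] = 1 − 6×42 / (7×48) = 1 − 252/336 ≈ 0.250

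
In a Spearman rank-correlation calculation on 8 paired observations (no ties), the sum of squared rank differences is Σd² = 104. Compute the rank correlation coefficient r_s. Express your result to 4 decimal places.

-0.2381

ρ = 1 − 6Σd² / [n(n²−1)] = 1 − 6×104 / (8×63)
  = 1 − 624/504 = 1 − 1.23810 ≈ -0.2381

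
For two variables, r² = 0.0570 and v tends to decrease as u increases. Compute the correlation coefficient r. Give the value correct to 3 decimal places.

-0.239

|r| = √0.0570 = 0.239
The association is negative, so r = −0.239.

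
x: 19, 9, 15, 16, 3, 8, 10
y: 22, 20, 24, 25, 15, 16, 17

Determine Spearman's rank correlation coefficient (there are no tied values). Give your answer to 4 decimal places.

Rank x: 7, 3, 5, 6, 1, 2, 4
Rank y: 5, 4, 6, 7, 1, 2, 3
d = rank(x) − rank(y): 2, -1, -1, -1, 0, 0, 1; Σd² = 8
ρ = 1 − 6Σd² / [n(n²−1)] = 1 − 6×8 / (7×48) = 1 − 48/336 ≈ 0.8571

0.8571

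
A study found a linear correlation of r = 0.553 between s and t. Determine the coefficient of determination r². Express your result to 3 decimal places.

r² = (0.553)² = 0.306

0.306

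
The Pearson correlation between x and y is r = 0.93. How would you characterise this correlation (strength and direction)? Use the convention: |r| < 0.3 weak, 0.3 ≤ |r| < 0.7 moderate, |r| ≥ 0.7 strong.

r = 0.93 > 0 so the relationship is positive.
|r| = 0.93, which falls in the strong range.

strong positive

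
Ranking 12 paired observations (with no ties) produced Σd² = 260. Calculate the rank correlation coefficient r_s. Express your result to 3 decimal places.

ρ = 1 − 6Σd² / [n(n²−1)] = 1 − 6×260 / (12×143)
  = 1 − 1560/1716 = 1 − 0.9091 ≈ 0.091

0.091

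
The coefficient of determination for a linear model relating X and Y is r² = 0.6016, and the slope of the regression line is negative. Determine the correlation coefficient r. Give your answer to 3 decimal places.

|r| = √0.6016 = 0.776
The association is negative, so r = −0.776.

-0.776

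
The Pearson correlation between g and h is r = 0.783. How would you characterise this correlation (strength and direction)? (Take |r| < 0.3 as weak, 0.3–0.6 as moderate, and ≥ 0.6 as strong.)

strong positive

r = 0.783 > 0 so the relationship is positive.
|r| = 0.783, which falls in the strong range.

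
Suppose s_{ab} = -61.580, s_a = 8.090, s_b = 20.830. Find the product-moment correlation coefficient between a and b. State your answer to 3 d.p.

r = Cov(a,b) / (s_a · s_b) = -61.580 / (8.090 × 20.830)
  = -61.580 / 168.5147 ≈ -0.365

-0.365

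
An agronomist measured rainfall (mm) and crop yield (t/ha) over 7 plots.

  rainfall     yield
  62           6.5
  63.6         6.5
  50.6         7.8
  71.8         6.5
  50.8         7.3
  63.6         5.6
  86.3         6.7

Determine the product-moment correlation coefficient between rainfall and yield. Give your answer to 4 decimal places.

n = 7, Σx = 448.7, Σy = 46.9, Σx² = 29677.85, Σy² = 317.13, Σxy = 2982.99
nΣxy − ΣxΣy = 20880.93 − 21044.03 = -163.1
nΣx² − (Σx)² = 207744.95 − 201331.69 = 6413.26; nΣy² − (Σy)² = 2219.91 − 2199.61 = 20.3
r = -163.1 / √(6413.26 × 20.3) = -163.1 / 360.8174 ≈ -0.4520

-0.4520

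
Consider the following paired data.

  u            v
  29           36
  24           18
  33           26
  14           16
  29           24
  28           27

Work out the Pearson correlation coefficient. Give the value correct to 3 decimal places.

n = 6, Σu = 157, Σv = 147, Σu² = 4327, Σv² = 3857, Σuv = 4010
nΣuv − ΣuΣv = 24060 − 23079 = 981
nΣu² − (Σu)² = 25962 − 24649 = 1313; nΣv² − (Σv)² = 23142 − 21609 = 1533
r = 981 / √(1313 × 1533) = 981 / 1418.7420 ≈ 0.691

0.691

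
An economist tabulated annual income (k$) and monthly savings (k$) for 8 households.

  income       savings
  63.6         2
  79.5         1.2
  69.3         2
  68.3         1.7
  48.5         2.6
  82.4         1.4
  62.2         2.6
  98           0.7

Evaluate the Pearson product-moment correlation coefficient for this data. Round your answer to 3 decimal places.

-0.942

n = 8, Σx = 571.8, Σy = 14.2, Σx² = 42447.44, Σy² = 28.3, Σxy = 949.09
nΣxy − ΣxΣy = 7592.72 − 8119.56 = -526.84
nΣx² − (Σx)² = 339579.52 − 326955.24 = 12624.28; nΣy² − (Σy)² = 226.4 − 201.64 = 24.76
r = -526.84 / √(12624.28 × 24.76) = -526.84 / 559.0860 ≈ -0.942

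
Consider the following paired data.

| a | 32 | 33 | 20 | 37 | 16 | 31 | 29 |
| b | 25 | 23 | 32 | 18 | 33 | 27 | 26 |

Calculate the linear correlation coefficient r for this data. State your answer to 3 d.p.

-0.948

n = 7, Σa = 198, Σb = 184, Σa² = 5940, Σb² = 4996, Σab = 4984
nΣab − ΣaΣb = 34888 − 36432 = -1544
nΣa² − (Σa)² = 41580 − 39204 = 2376; nΣb² − (Σb)² = 34972 − 33856 = 1116
r = -1544 / √(2376 × 1116) = -1544 / 1628.3783 ≈ -0.948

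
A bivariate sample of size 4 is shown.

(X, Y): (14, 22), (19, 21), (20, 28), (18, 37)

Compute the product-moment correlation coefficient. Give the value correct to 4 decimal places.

n = 4, ΣX = 71, ΣY = 108, ΣX² = 1281, ΣY² = 3078, ΣXY = 1933
nΣXY − ΣXΣY = 7732 − 7668 = 64
nΣX² − (ΣX)² = 5124 − 5041 = 83; nΣY² − (ΣY)² = 12312 − 11664 = 648
r = 64 / √(83 × 648) = 64 / 231.9138 ≈ 0.2760

0.2760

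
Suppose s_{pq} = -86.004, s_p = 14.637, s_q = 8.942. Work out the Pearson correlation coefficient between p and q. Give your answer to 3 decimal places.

r = Cov(p,q) / (s_p · s_q) = -86.004 / (14.637 × 8.942)
  = -86.004 / 130.8841 ≈ -0.657

-0.657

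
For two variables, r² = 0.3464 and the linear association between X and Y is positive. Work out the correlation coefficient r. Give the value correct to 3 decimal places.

|r| = √0.3464 = 0.589
The association is positive, so r = 0.589.

0.589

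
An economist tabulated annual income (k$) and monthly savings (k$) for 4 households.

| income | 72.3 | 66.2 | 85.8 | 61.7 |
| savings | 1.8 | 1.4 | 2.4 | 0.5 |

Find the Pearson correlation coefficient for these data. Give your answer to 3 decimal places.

n = 4, Σx = 286, Σy = 6.1, Σx² = 20778.26, Σy² = 11.21, Σxy = 459.59
nΣxy − ΣxΣy = 1838.36 − 1744.6 = 93.76
nΣx² − (Σx)² = 83113.04 − 81796 = 1317.04; nΣy² − (Σy)² = 44.84 − 37.21 = 7.63
r = 93.76 / √(1317.04 × 7.63) = 93.76 / 100.2448 ≈ 0.935

0.935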